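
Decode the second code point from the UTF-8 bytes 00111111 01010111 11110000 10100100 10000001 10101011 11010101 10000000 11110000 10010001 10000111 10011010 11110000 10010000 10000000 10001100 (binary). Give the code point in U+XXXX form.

U+0057

Offset 0: leading byte 0x3F = 00111111 → 1-byte char #1 = 3F.
Offset 1: leading byte 0x57 = 01010111 → 1-byte char #2 = 57.
Leading byte 0x57 = 01010111 matches 0xxxxxxx → 1-byte sequence.
Byte 1: 0x57 = 01010111, payload 1010111 (7 bits).
Concatenate: 1010111 = 0x57 (7 bits → U+0057).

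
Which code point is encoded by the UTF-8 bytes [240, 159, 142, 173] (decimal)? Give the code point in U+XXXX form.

Leading byte 0xF0 = 11110000 matches 11110xxx → 4-byte sequence.
Byte 1: 0xF0 = 11110000, payload 000 (3 bits).
Byte 2: 0x9F = 10011111 (10xxxxxx ✓), payload 011111.
Byte 3: 0x8E = 10001110 (10xxxxxx ✓), payload 001110.
Byte 4: 0xAD = 10101101 (10xxxxxx ✓), payload 101101.
Concatenate: 000011111001110101101 = 0x1F3AD (21 bits → U+1F3AD).

U+1F3AD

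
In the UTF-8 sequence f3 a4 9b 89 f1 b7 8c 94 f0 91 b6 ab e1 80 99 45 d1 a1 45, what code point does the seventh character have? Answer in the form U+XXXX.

U+0045

Offset 0: leading byte 0xF3 = 11110011 → 4-byte char #1 = F3 A4 9B 89.
Offset 4: leading byte 0xF1 = 11110001 → 4-byte char #2 = F1 B7 8C 94.
Offset 8: leading byte 0xF0 = 11110000 → 4-byte char #3 = F0 91 B6 AB.
Offset 12: leading byte 0xE1 = 11100001 → 3-byte char #4 = E1 80 99.
Offset 15: leading byte 0x45 = 01000101 → 1-byte char #5 = 45.
Offset 16: leading byte 0xD1 = 11010001 → 2-byte char #6 = D1 A1.
Offset 18: leading byte 0x45 = 01000101 → 1-byte char #7 = 45.
Leading byte 0x45 = 01000101 matches 0xxxxxxx → 1-byte sequence.
Byte 1: 0x45 = 01000101, payload 1000101 (7 bits).
Concatenate: 1000101 = 0x45 (7 bits → U+0045).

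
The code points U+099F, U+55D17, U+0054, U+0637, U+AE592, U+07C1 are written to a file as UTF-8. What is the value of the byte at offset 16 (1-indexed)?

1-indexed offset 16 is 0-indexed offset 15.
U+099F → 3-byte form E0 A6 9F at offsets 0–2.
U+55D17 → 4-byte form F1 95 B4 97 at offsets 3–6.
U+0054 → 1-byte form 54 at offsets 7–7.
U+0637 → 2-byte form D8 B7 at offsets 8–9.
U+AE592 → 4-byte form F2 AE 96 92 at offsets 10–13.
U+07C1 → 2-byte form DF 81 at offsets 14–15.
Offset 15 falls in char 6's range; it's byte 2 of DF 81 = 0x81.

0x81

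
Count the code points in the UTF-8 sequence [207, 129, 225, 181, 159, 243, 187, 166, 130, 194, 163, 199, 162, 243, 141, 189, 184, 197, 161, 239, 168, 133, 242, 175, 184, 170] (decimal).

Byte at offset 0: 0xCF = 11001111 → 2-byte char (#1). Advance 2.
Byte at offset 2: 0xE1 = 11100001 → 3-byte char (#2). Advance 3.
Byte at offset 5: 0xF3 = 11110011 → 4-byte char (#3). Advance 4.
Byte at offset 9: 0xC2 = 11000010 → 2-byte char (#4). Advance 2.
Byte at offset 11: 0xC7 = 11000111 → 2-byte char (#5). Advance 2.
Byte at offset 13: 0xF3 = 11110011 → 4-byte char (#6). Advance 4.
Byte at offset 17: 0xC5 = 11000101 → 2-byte char (#7). Advance 2.
Byte at offset 19: 0xEF = 11101111 → 3-byte char (#8). Advance 3.
Byte at offset 22: 0xF2 = 11110010 → 4-byte char (#9). Advance 4.
Reached end at offset 26 after 9 code points.

9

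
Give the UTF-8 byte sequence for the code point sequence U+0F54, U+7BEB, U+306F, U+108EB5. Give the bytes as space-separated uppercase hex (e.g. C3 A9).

U+0F54: 3-byte form → E0 BD 94.
U+7BEB: 3-byte form → E7 AF AB.
U+306F: 3-byte form → E3 81 AF.
U+108EB5: 4-byte form → F4 88 BA B5.
Concatenated (13 bytes): E0 BD 94 E7 AF AB E3 81 AF F4 88 BA B5.

E0 BD 94 E7 AF AB E3 81 AF F4 88 BA B5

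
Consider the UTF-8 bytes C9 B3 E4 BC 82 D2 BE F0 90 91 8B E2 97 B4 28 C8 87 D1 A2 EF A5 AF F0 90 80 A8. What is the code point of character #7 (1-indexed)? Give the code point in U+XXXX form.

Offset 0: leading byte 0xC9 = 11001001 → 2-byte char #1 = C9 B3.
Offset 2: leading byte 0xE4 = 11100100 → 3-byte char #2 = E4 BC 82.
Offset 5: leading byte 0xD2 = 11010010 → 2-byte char #3 = D2 BE.
Offset 7: leading byte 0xF0 = 11110000 → 4-byte char #4 = F0 90 91 8B.
Offset 11: leading byte 0xE2 = 11100010 → 3-byte char #5 = E2 97 B4.
Offset 14: leading byte 0x28 = 00101000 → 1-byte char #6 = 28.
Offset 15: leading byte 0xC8 = 11001000 → 2-byte char #7 = C8 87.
Leading byte 0xC8 = 11001000 matches 110xxxxx → 2-byte sequence.
Byte 1: 0xC8 = 11001000, payload 01000 (5 bits).
Byte 2: 0x87 = 10000111 (10xxxxxx ✓), payload 000111.
Concatenate: 01000000111 = 0x207 (11 bits → U+0207).

U+0207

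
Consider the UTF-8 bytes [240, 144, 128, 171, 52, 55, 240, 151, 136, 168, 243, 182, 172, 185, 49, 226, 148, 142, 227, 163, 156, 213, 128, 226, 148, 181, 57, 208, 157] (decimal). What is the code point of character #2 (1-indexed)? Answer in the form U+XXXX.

Offset 0: leading byte 0xF0 = 11110000 → 4-byte char #1 = F0 90 80 AB.
Offset 4: leading byte 0x34 = 00110100 → 1-byte char #2 = 34.
Leading byte 0x34 = 00110100 matches 0xxxxxxx → 1-byte sequence.
Byte 1: 0x34 = 00110100, payload 0110100 (7 bits).
Concatenate: 0110100 = 0x34 (7 bits → U+0034).

U+0034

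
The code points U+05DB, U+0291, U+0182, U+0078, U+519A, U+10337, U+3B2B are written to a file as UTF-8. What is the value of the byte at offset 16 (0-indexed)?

U+05DB → 2-byte form D7 9B at offsets 0–1.
U+0291 → 2-byte form CA 91 at offsets 2–3.
U+0182 → 2-byte form C6 82 at offsets 4–5.
U+0078 → 1-byte form 78 at offsets 6–6.
U+519A → 3-byte form E5 86 9A at offsets 7–9.
U+10337 → 4-byte form F0 90 8C B7 at offsets 10–13.
U+3B2B → 3-byte form E3 AC AB at offsets 14–16.
Offset 16 falls in char 7's range; it's byte 3 of E3 AC AB = 0xAB.

0xAB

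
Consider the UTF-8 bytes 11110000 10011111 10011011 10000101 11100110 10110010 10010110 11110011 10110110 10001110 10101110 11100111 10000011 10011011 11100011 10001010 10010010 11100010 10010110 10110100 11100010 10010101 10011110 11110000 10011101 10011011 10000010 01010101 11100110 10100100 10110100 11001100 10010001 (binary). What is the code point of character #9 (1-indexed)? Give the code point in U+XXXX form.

Offset 0: leading byte 0xF0 = 11110000 → 4-byte char #1 = F0 9F 9B 85.
Offset 4: leading byte 0xE6 = 11100110 → 3-byte char #2 = E6 B2 96.
Offset 7: leading byte 0xF3 = 11110011 → 4-byte char #3 = F3 B6 8E AE.
Offset 11: leading byte 0xE7 = 11100111 → 3-byte char #4 = E7 83 9B.
Offset 14: leading byte 0xE3 = 11100011 → 3-byte char #5 = E3 8A 92.
Offset 17: leading byte 0xE2 = 11100010 → 3-byte char #6 = E2 96 B4.
Offset 20: leading byte 0xE2 = 11100010 → 3-byte char #7 = E2 95 9E.
Offset 23: leading byte 0xF0 = 11110000 → 4-byte char #8 = F0 9D 9B 82.
Offset 27: leading byte 0x55 = 01010101 → 1-byte char #9 = 55.
Leading byte 0x55 = 01010101 matches 0xxxxxxx → 1-byte sequence.
Byte 1: 0x55 = 01010101, payload 1010101 (7 bits).
Concatenate: 1010101 = 0x55 (7 bits → U+0055).

U+0055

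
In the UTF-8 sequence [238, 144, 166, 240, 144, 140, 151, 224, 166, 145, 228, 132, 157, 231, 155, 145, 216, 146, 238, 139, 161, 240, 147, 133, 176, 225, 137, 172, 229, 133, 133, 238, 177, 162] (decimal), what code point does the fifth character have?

U+76D1

Offset 0: leading byte 0xEE = 11101110 → 3-byte char #1 = EE 90 A6.
Offset 3: leading byte 0xF0 = 11110000 → 4-byte char #2 = F0 90 8C 97.
Offset 7: leading byte 0xE0 = 11100000 → 3-byte char #3 = E0 A6 91.
Offset 10: leading byte 0xE4 = 11100100 → 3-byte char #4 = E4 84 9D.
Offset 13: leading byte 0xE7 = 11100111 → 3-byte char #5 = E7 9B 91.
Leading byte 0xE7 = 11100111 matches 1110xxxx → 3-byte sequence.
Byte 1: 0xE7 = 11100111, payload 0111 (4 bits).
Byte 2: 0x9B = 10011011 (10xxxxxx ✓), payload 011011.
Byte 3: 0x91 = 10010001 (10xxxxxx ✓), payload 010001.
Concatenate: 0111011011010001 = 0x76D1 (16 bits → U+76D1).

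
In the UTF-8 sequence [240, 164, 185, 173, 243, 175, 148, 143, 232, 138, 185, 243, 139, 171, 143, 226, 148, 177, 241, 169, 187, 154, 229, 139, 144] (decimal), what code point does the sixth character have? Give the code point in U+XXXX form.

U+69EDA

Offset 0: leading byte 0xF0 = 11110000 → 4-byte char #1 = F0 A4 B9 AD.
Offset 4: leading byte 0xF3 = 11110011 → 4-byte char #2 = F3 AF 94 8F.
Offset 8: leading byte 0xE8 = 11101000 → 3-byte char #3 = E8 8A B9.
Offset 11: leading byte 0xF3 = 11110011 → 4-byte char #4 = F3 8B AB 8F.
Offset 15: leading byte 0xE2 = 11100010 → 3-byte char #5 = E2 94 B1.
Offset 18: leading byte 0xF1 = 11110001 → 4-byte char #6 = F1 A9 BB 9A.
Leading byte 0xF1 = 11110001 matches 11110xxx → 4-byte sequence.
Byte 1: 0xF1 = 11110001, payload 001 (3 bits).
Byte 2: 0xA9 = 10101001 (10xxxxxx ✓), payload 101001.
Byte 3: 0xBB = 10111011 (10xxxxxx ✓), payload 111011.
Byte 4: 0x9A = 10011010 (10xxxxxx ✓), payload 011010.
Concatenate: 001101001111011011010 = 0x69EDA (21 bits → U+69EDA).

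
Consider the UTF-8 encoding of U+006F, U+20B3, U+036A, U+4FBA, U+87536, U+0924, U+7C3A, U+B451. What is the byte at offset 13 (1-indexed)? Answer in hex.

0xB6

1-indexed offset 13 is 0-indexed offset 12.
U+006F → 1-byte form 6F at offsets 0–0.
U+20B3 → 3-byte form E2 82 B3 at offsets 1–3.
U+036A → 2-byte form CD AA at offsets 4–5.
U+4FBA → 3-byte form E4 BE BA at offsets 6–8.
U+87536 → 4-byte form F2 87 94 B6 at offsets 9–12.
Offset 12 falls in char 5's range; it's byte 4 of F2 87 94 B6 = 0xB6.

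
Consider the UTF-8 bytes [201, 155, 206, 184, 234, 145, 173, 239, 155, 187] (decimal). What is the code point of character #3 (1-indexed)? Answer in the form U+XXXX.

Offset 0: leading byte 0xC9 = 11001001 → 2-byte char #1 = C9 9B.
Offset 2: leading byte 0xCE = 11001110 → 2-byte char #2 = CE B8.
Offset 4: leading byte 0xEA = 11101010 → 3-byte char #3 = EA 91 AD.
Leading byte 0xEA = 11101010 matches 1110xxxx → 3-byte sequence.
Byte 1: 0xEA = 11101010, payload 1010 (4 bits).
Byte 2: 0x91 = 10010001 (10xxxxxx ✓), payload 010001.
Byte 3: 0xAD = 10101101 (10xxxxxx ✓), payload 101101.
Concatenate: 1010010001101101 = 0xA46D (16 bits → U+A46D).

U+A46D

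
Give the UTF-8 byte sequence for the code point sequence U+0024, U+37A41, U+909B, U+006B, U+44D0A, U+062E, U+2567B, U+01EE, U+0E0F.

U+0024: 1-byte form → 24.
U+37A41: 4-byte form → F0 B7 A9 81.
U+909B: 3-byte form → E9 82 9B.
U+006B: 1-byte form → 6B.
U+44D0A: 4-byte form → F1 84 B4 8A.
U+062E: 2-byte form → D8 AE.
U+2567B: 4-byte form → F0 A5 99 BB.
U+01EE: 2-byte form → C7 AE.
U+0E0F: 3-byte form → E0 B8 8F.
Concatenated (24 bytes): 24 F0 B7 A9 81 E9 82 9B 6B F1 84 B4 8A D8 AE F0 A5 99 BB C7 AE E0 B8 8F.

24 F0 B7 A9 81 E9 82 9B 6B F1 84 B4 8A D8 AE F0 A5 99 BB C7 AE E0 B8 8F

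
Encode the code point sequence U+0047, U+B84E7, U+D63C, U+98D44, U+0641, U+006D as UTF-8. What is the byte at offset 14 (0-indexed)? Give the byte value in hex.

U+0047 → 1-byte form 47 at offsets 0–0.
U+B84E7 → 4-byte form F2 B8 93 A7 at offsets 1–4.
U+D63C → 3-byte form ED 98 BC at offsets 5–7.
U+98D44 → 4-byte form F2 98 B5 84 at offsets 8–11.
U+0641 → 2-byte form D9 81 at offsets 12–13.
U+006D → 1-byte form 6D at offsets 14–14.
Offset 14 falls in char 6's range; it's byte 1 of 6D = 0x6D.

0x6D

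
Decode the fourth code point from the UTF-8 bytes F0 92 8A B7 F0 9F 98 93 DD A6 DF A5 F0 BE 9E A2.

Offset 0: leading byte 0xF0 = 11110000 → 4-byte char #1 = F0 92 8A B7.
Offset 4: leading byte 0xF0 = 11110000 → 4-byte char #2 = F0 9F 98 93.
Offset 8: leading byte 0xDD = 11011101 → 2-byte char #3 = DD A6.
Offset 10: leading byte 0xDF = 11011111 → 2-byte char #4 = DF A5.
Leading byte 0xDF = 11011111 matches 110xxxxx → 2-byte sequence.
Byte 1: 0xDF = 11011111, payload 11111 (5 bits).
Byte 2: 0xA5 = 10100101 (10xxxxxx ✓), payload 100101.
Concatenate: 11111100101 = 0x7E5 (11 bits → U+07E5).

U+07E5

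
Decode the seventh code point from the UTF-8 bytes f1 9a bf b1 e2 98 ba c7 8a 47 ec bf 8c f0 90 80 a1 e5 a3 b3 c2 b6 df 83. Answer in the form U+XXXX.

U+58F3

Offset 0: leading byte 0xF1 = 11110001 → 4-byte char #1 = F1 9A BF B1.
Offset 4: leading byte 0xE2 = 11100010 → 3-byte char #2 = E2 98 BA.
Offset 7: leading byte 0xC7 = 11000111 → 2-byte char #3 = C7 8A.
Offset 9: leading byte 0x47 = 01000111 → 1-byte char #4 = 47.
Offset 10: leading byte 0xEC = 11101100 → 3-byte char #5 = EC BF 8C.
Offset 13: leading byte 0xF0 = 11110000 → 4-byte char #6 = F0 90 80 A1.
Offset 17: leading byte 0xE5 = 11100101 → 3-byte char #7 = E5 A3 B3.
Leading byte 0xE5 = 11100101 matches 1110xxxx → 3-byte sequence.
Byte 1: 0xE5 = 11100101, payload 0101 (4 bits).
Byte 2: 0xA3 = 10100011 (10xxxxxx ✓), payload 100011.
Byte 3: 0xB3 = 10110011 (10xxxxxx ✓), payload 110011.
Concatenate: 0101100011110011 = 0x58F3 (16 bits → U+58F3).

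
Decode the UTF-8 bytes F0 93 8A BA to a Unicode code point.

Leading byte 0xF0 = 11110000 matches 11110xxx → 4-byte sequence.
Byte 1: 0xF0 = 11110000, payload 000 (3 bits).
Byte 2: 0x93 = 10010011 (10xxxxxx ✓), payload 010011.
Byte 3: 0x8A = 10001010 (10xxxxxx ✓), payload 001010.
Byte 4: 0xBA = 10111010 (10xxxxxx ✓), payload 111010.
Concatenate: 000010011001010111010 = 0x132BA (21 bits → U+132BA).

U+132BA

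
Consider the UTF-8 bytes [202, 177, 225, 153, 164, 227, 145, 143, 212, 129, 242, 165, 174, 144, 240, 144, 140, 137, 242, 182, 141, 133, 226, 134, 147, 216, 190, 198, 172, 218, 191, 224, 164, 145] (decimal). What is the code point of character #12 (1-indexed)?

Offset 0: leading byte 0xCA = 11001010 → 2-byte char #1 = CA B1.
Offset 2: leading byte 0xE1 = 11100001 → 3-byte char #2 = E1 99 A4.
Offset 5: leading byte 0xE3 = 11100011 → 3-byte char #3 = E3 91 8F.
Offset 8: leading byte 0xD4 = 11010100 → 2-byte char #4 = D4 81.
Offset 10: leading byte 0xF2 = 11110010 → 4-byte char #5 = F2 A5 AE 90.
Offset 14: leading byte 0xF0 = 11110000 → 4-byte char #6 = F0 90 8C 89.
Offset 18: leading byte 0xF2 = 11110010 → 4-byte char #7 = F2 B6 8D 85.
Offset 22: leading byte 0xE2 = 11100010 → 3-byte char #8 = E2 86 93.
Offset 25: leading byte 0xD8 = 11011000 → 2-byte char #9 = D8 BE.
Offset 27: leading byte 0xC6 = 11000110 → 2-byte char #10 = C6 AC.
Offset 29: leading byte 0xDA = 11011010 → 2-byte char #11 = DA BF.
Offset 31: leading byte 0xE0 = 11100000 → 3-byte char #12 = E0 A4 91.
Leading byte 0xE0 = 11100000 matches 1110xxxx → 3-byte sequence.
Byte 1: 0xE0 = 11100000, payload 0000 (4 bits).
Byte 2: 0xA4 = 10100100 (10xxxxxx ✓), payload 100100.
Byte 3: 0x91 = 10010001 (10xxxxxx ✓), payload 010001.
Concatenate: 0000100100010001 = 0x911 (16 bits → U+0911).

U+0911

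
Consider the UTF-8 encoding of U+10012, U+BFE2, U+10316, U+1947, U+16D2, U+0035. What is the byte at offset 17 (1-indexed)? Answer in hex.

0x92

1-indexed offset 17 is 0-indexed offset 16.
U+10012 → 4-byte form F0 90 80 92 at offsets 0–3.
U+BFE2 → 3-byte form EB BF A2 at offsets 4–6.
U+10316 → 4-byte form F0 90 8C 96 at offsets 7–10.
U+1947 → 3-byte form E1 A5 87 at offsets 11–13.
U+16D2 → 3-byte form E1 9B 92 at offsets 14–16.
Offset 16 falls in char 5's range; it's byte 3 of E1 9B 92 = 0x92.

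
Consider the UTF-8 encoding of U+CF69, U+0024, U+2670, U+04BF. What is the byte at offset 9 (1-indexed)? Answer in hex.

1-indexed offset 9 is 0-indexed offset 8.
U+CF69 → 3-byte form EC BD A9 at offsets 0–2.
U+0024 → 1-byte form 24 at offsets 3–3.
U+2670 → 3-byte form E2 99 B0 at offsets 4–6.
U+04BF → 2-byte form D2 BF at offsets 7–8.
Offset 8 falls in char 4's range; it's byte 2 of D2 BF = 0xBF.

0xBF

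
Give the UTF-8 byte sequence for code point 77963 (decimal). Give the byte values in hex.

F0 93 82 8B

U+1308B = 0x1308B = 77963 decimal. In range U+10000–U+10FFFF → 4-byte form: 11110xxx 10xxxxxx 10xxxxxx 10xxxxxx.
Binary (21 bits): 000010011000010001011.
Split 3+6+6+6: 000 | 010011 | 000010 | 001011.
Byte 1: 11110000 = 0xF0.
Byte 2: 10010011 = 0x93.
Byte 3: 10000010 = 0x82.
Byte 4: 10001011 = 0x8B.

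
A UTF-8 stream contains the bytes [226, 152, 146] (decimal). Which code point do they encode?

Leading byte 0xE2 = 11100010 matches 1110xxxx → 3-byte sequence.
Byte 1: 0xE2 = 11100010, payload 0010 (4 bits).
Byte 2: 0x98 = 10011000 (10xxxxxx ✓), payload 011000.
Byte 3: 0x92 = 10010010 (10xxxxxx ✓), payload 010010.
Concatenate: 0010011000010010 = 0x2612 (16 bits → U+2612).

U+2612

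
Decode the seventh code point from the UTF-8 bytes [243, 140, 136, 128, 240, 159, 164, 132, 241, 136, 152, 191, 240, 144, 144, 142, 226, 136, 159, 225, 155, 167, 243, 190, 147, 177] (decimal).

Offset 0: leading byte 0xF3 = 11110011 → 4-byte char #1 = F3 8C 88 80.
Offset 4: leading byte 0xF0 = 11110000 → 4-byte char #2 = F0 9F A4 84.
Offset 8: leading byte 0xF1 = 11110001 → 4-byte char #3 = F1 88 98 BF.
Offset 12: leading byte 0xF0 = 11110000 → 4-byte char #4 = F0 90 90 8E.
Offset 16: leading byte 0xE2 = 11100010 → 3-byte char #5 = E2 88 9F.
Offset 19: leading byte 0xE1 = 11100001 → 3-byte char #6 = E1 9B A7.
Offset 22: leading byte 0xF3 = 11110011 → 4-byte char #7 = F3 BE 93 B1.
Leading byte 0xF3 = 11110011 matches 11110xxx → 4-byte sequence.
Byte 1: 0xF3 = 11110011, payload 011 (3 bits).
Byte 2: 0xBE = 10111110 (10xxxxxx ✓), payload 111110.
Byte 3: 0x93 = 10010011 (10xxxxxx ✓), payload 010011.
Byte 4: 0xB1 = 10110001 (10xxxxxx ✓), payload 110001.
Concatenate: 011111110010011110001 = 0xFE4F1 (21 bits → U+FE4F1).

U+FE4F1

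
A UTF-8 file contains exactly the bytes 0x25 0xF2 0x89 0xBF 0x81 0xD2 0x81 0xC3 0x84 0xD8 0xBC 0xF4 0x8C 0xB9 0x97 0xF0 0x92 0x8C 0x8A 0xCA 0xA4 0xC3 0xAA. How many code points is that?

9

Byte at offset 0: 0x25 = 00100101 → 1-byte char (#1). Advance 1.
Byte at offset 1: 0xF2 = 11110010 → 4-byte char (#2). Advance 4.
Byte at offset 5: 0xD2 = 11010010 → 2-byte char (#3). Advance 2.
Byte at offset 7: 0xC3 = 11000011 → 2-byte char (#4). Advance 2.
Byte at offset 9: 0xD8 = 11011000 → 2-byte char (#5). Advance 2.
Byte at offset 11: 0xF4 = 11110100 → 4-byte char (#6). Advance 4.
Byte at offset 15: 0xF0 = 11110000 → 4-byte char (#7). Advance 4.
Byte at offset 19: 0xCA = 11001010 → 2-byte char (#8). Advance 2.
Byte at offset 21: 0xC3 = 11000011 → 2-byte char (#9). Advance 2.
Reached end at offset 23 after 9 code points.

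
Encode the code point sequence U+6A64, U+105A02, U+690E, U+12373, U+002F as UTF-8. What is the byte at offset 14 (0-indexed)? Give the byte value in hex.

0x2F

U+6A64 → 3-byte form E6 A9 A4 at offsets 0–2.
U+105A02 → 4-byte form F4 85 A8 82 at offsets 3–6.
U+690E → 3-byte form E6 A4 8E at offsets 7–9.
U+12373 → 4-byte form F0 92 8D B3 at offsets 10–13.
U+002F → 1-byte form 2F at offsets 14–14.
Offset 14 falls in char 5's range; it's byte 1 of 2F = 0x2F.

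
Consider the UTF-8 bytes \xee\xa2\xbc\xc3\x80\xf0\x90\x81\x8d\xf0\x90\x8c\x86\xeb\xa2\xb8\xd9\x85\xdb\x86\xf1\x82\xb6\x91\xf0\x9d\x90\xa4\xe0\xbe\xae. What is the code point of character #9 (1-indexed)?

U+1D424

Offset 0: leading byte 0xEE = 11101110 → 3-byte char #1 = EE A2 BC.
Offset 3: leading byte 0xC3 = 11000011 → 2-byte char #2 = C3 80.
Offset 5: leading byte 0xF0 = 11110000 → 4-byte char #3 = F0 90 81 8D.
Offset 9: leading byte 0xF0 = 11110000 → 4-byte char #4 = F0 90 8C 86.
Offset 13: leading byte 0xEB = 11101011 → 3-byte char #5 = EB A2 B8.
Offset 16: leading byte 0xD9 = 11011001 → 2-byte char #6 = D9 85.
Offset 18: leading byte 0xDB = 11011011 → 2-byte char #7 = DB 86.
Offset 20: leading byte 0xF1 = 11110001 → 4-byte char #8 = F1 82 B6 91.
Offset 24: leading byte 0xF0 = 11110000 → 4-byte char #9 = F0 9D 90 A4.
Leading byte 0xF0 = 11110000 matches 11110xxx → 4-byte sequence.
Byte 1: 0xF0 = 11110000, payload 000 (3 bits).
Byte 2: 0x9D = 10011101 (10xxxxxx ✓), payload 011101.
Byte 3: 0x90 = 10010000 (10xxxxxx ✓), payload 010000.
Byte 4: 0xA4 = 10100100 (10xxxxxx ✓), payload 100100.
Concatenate: 000011101010000100100 = 0x1D424 (21 bits → U+1D424).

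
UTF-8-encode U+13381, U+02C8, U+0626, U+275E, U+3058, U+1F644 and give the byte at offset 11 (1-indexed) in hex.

1-indexed offset 11 is 0-indexed offset 10.
U+13381 → 4-byte form F0 93 8E 81 at offsets 0–3.
U+02C8 → 2-byte form CB 88 at offsets 4–5.
U+0626 → 2-byte form D8 A6 at offsets 6–7.
U+275E → 3-byte form E2 9D 9E at offsets 8–10.
Offset 10 falls in char 4's range; it's byte 3 of E2 9D 9E = 0x9E.

0x9E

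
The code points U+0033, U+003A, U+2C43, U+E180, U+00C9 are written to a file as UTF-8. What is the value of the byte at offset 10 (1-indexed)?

1-indexed offset 10 is 0-indexed offset 9.
U+0033 → 1-byte form 33 at offsets 0–0.
U+003A → 1-byte form 3A at offsets 1–1.
U+2C43 → 3-byte form E2 B1 83 at offsets 2–4.
U+E180 → 3-byte form EE 86 80 at offsets 5–7.
U+00C9 → 2-byte form C3 89 at offsets 8–9.
Offset 9 falls in char 5's range; it's byte 2 of C3 89 = 0x89.

0x89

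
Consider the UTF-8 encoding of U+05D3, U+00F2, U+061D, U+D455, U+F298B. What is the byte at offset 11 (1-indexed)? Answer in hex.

1-indexed offset 11 is 0-indexed offset 10.
U+05D3 → 2-byte form D7 93 at offsets 0–1.
U+00F2 → 2-byte form C3 B2 at offsets 2–3.
U+061D → 2-byte form D8 9D at offsets 4–5.
U+D455 → 3-byte form ED 91 95 at offsets 6–8.
U+F298B → 4-byte form F3 B2 A6 8B at offsets 9–12.
Offset 10 falls in char 5's range; it's byte 2 of F3 B2 A6 8B = 0xB2.

0xB2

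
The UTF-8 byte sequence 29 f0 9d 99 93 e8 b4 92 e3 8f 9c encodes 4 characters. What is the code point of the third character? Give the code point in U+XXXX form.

Offset 0: leading byte 0x29 = 00101001 → 1-byte char #1 = 29.
Offset 1: leading byte 0xF0 = 11110000 → 4-byte char #2 = F0 9D 99 93.
Offset 5: leading byte 0xE8 = 11101000 → 3-byte char #3 = E8 B4 92.
Leading byte 0xE8 = 11101000 matches 1110xxxx → 3-byte sequence.
Byte 1: 0xE8 = 11101000, payload 1000 (4 bits).
Byte 2: 0xB4 = 10110100 (10xxxxxx ✓), payload 110100.
Byte 3: 0x92 = 10010010 (10xxxxxx ✓), payload 010010.
Concatenate: 1000110100010010 = 0x8D12 (16 bits → U+8D12).

U+8D12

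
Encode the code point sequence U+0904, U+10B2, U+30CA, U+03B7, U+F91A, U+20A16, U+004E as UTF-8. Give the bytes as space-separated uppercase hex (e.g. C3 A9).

E0 A4 84 E1 82 B2 E3 83 8A CE B7 EF A4 9A F0 A0 A8 96 4E

U+0904: 3-byte form → E0 A4 84.
U+10B2: 3-byte form → E1 82 B2.
U+30CA: 3-byte form → E3 83 8A.
U+03B7: 2-byte form → CE B7.
U+F91A: 3-byte form → EF A4 9A.
U+20A16: 4-byte form → F0 A0 A8 96.
U+004E: 1-byte form → 4E.
Concatenated (19 bytes): E0 A4 84 E1 82 B2 E3 83 8A CE B7 EF A4 9A F0 A0 A8 96 4E.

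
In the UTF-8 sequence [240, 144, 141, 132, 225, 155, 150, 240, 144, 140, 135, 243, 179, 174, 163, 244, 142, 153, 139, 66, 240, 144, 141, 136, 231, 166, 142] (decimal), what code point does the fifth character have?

Offset 0: leading byte 0xF0 = 11110000 → 4-byte char #1 = F0 90 8D 84.
Offset 4: leading byte 0xE1 = 11100001 → 3-byte char #2 = E1 9B 96.
Offset 7: leading byte 0xF0 = 11110000 → 4-byte char #3 = F0 90 8C 87.
Offset 11: leading byte 0xF3 = 11110011 → 4-byte char #4 = F3 B3 AE A3.
Offset 15: leading byte 0xF4 = 11110100 → 4-byte char #5 = F4 8E 99 8B.
Leading byte 0xF4 = 11110100 matches 11110xxx → 4-byte sequence.
Byte 1: 0xF4 = 11110100, payload 100 (3 bits).
Byte 2: 0x8E = 10001110 (10xxxxxx ✓), payload 001110.
Byte 3: 0x99 = 10011001 (10xxxxxx ✓), payload 011001.
Byte 4: 0x8B = 10001011 (10xxxxxx ✓), payload 001011.
Concatenate: 100001110011001001011 = 0x10E64B (21 bits → U+10E64B).

U+10E64B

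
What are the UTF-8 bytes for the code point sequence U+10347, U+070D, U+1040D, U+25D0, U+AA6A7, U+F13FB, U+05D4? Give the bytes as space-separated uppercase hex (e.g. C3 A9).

F0 90 8D 87 DC 8D F0 90 90 8D E2 97 90 F2 AA 9A A7 F3 B1 8F BB D7 94

U+10347: 4-byte form → F0 90 8D 87.
U+070D: 2-byte form → DC 8D.
U+1040D: 4-byte form → F0 90 90 8D.
U+25D0: 3-byte form → E2 97 90.
U+AA6A7: 4-byte form → F2 AA 9A A7.
U+F13FB: 4-byte form → F3 B1 8F BB.
U+05D4: 2-byte form → D7 94.
Concatenated (23 bytes): F0 90 8D 87 DC 8D F0 90 90 8D E2 97 90 F2 AA 9A A7 F3 B1 8F BB D7 94.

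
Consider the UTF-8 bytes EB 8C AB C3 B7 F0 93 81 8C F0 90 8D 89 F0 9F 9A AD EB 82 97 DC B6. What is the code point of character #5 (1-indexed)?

Offset 0: leading byte 0xEB = 11101011 → 3-byte char #1 = EB 8C AB.
Offset 3: leading byte 0xC3 = 11000011 → 2-byte char #2 = C3 B7.
Offset 5: leading byte 0xF0 = 11110000 → 4-byte char #3 = F0 93 81 8C.
Offset 9: leading byte 0xF0 = 11110000 → 4-byte char #4 = F0 90 8D 89.
Offset 13: leading byte 0xF0 = 11110000 → 4-byte char #5 = F0 9F 9A AD.
Leading byte 0xF0 = 11110000 matches 11110xxx → 4-byte sequence.
Byte 1: 0xF0 = 11110000, payload 000 (3 bits).
Byte 2: 0x9F = 10011111 (10xxxxxx ✓), payload 011111.
Byte 3: 0x9A = 10011010 (10xxxxxx ✓), payload 011010.
Byte 4: 0xAD = 10101101 (10xxxxxx ✓), payload 101101.
Concatenate: 000011111011010101101 = 0x1F6AD (21 bits → U+1F6AD).

U+1F6AD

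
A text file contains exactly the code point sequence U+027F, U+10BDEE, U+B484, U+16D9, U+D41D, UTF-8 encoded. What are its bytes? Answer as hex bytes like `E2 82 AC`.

C9 BF F4 8B B7 AE EB 92 84 E1 9B 99 ED 90 9D

U+027F: 2-byte form → C9 BF.
U+10BDEE: 4-byte form → F4 8B B7 AE.
U+B484: 3-byte form → EB 92 84.
U+16D9: 3-byte form → E1 9B 99.
U+D41D: 3-byte form → ED 90 9D.
Concatenated (15 bytes): C9 BF F4 8B B7 AE EB 92 84 E1 9B 99 ED 90 9D.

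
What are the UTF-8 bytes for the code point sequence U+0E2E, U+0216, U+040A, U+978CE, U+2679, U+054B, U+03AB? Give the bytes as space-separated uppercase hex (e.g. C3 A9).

U+0E2E: 3-byte form → E0 B8 AE.
U+0216: 2-byte form → C8 96.
U+040A: 2-byte form → D0 8A.
U+978CE: 4-byte form → F2 97 A3 8E.
U+2679: 3-byte form → E2 99 B9.
U+054B: 2-byte form → D5 8B.
U+03AB: 2-byte form → CE AB.
Concatenated (18 bytes): E0 B8 AE C8 96 D0 8A F2 97 A3 8E E2 99 B9 D5 8B CE AB.

E0 B8 AE C8 96 D0 8A F2 97 A3 8E E2 99 B9 D5 8B CE AB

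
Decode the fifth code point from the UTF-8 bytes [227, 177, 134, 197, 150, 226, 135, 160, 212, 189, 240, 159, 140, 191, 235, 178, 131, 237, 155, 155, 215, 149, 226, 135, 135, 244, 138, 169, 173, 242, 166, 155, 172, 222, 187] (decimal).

Offset 0: leading byte 0xE3 = 11100011 → 3-byte char #1 = E3 B1 86.
Offset 3: leading byte 0xC5 = 11000101 → 2-byte char #2 = C5 96.
Offset 5: leading byte 0xE2 = 11100010 → 3-byte char #3 = E2 87 A0.
Offset 8: leading byte 0xD4 = 11010100 → 2-byte char #4 = D4 BD.
Offset 10: leading byte 0xF0 = 11110000 → 4-byte char #5 = F0 9F 8C BF.
Leading byte 0xF0 = 11110000 matches 11110xxx → 4-byte sequence.
Byte 1: 0xF0 = 11110000, payload 000 (3 bits).
Byte 2: 0x9F = 10011111 (10xxxxxx ✓), payload 011111.
Byte 3: 0x8C = 10001100 (10xxxxxx ✓), payload 001100.
Byte 4: 0xBF = 10111111 (10xxxxxx ✓), payload 111111.
Concatenate: 000011111001100111111 = 0x1F33F (21 bits → U+1F33F).

U+1F33F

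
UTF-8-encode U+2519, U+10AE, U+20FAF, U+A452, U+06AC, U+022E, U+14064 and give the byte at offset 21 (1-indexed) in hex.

0xA4

1-indexed offset 21 is 0-indexed offset 20.
U+2519 → 3-byte form E2 94 99 at offsets 0–2.
U+10AE → 3-byte form E1 82 AE at offsets 3–5.
U+20FAF → 4-byte form F0 A0 BE AF at offsets 6–9.
U+A452 → 3-byte form EA 91 92 at offsets 10–12.
U+06AC → 2-byte form DA AC at offsets 13–14.
U+022E → 2-byte form C8 AE at offsets 15–16.
U+14064 → 4-byte form F0 94 81 A4 at offsets 17–20.
Offset 20 falls in char 7's range; it's byte 4 of F0 94 81 A4 = 0xA4.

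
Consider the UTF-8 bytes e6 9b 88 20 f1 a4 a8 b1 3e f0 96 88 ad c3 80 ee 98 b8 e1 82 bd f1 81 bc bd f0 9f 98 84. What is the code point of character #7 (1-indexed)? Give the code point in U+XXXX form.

Offset 0: leading byte 0xE6 = 11100110 → 3-byte char #1 = E6 9B 88.
Offset 3: leading byte 0x20 = 00100000 → 1-byte char #2 = 20.
Offset 4: leading byte 0xF1 = 11110001 → 4-byte char #3 = F1 A4 A8 B1.
Offset 8: leading byte 0x3E = 00111110 → 1-byte char #4 = 3E.
Offset 9: leading byte 0xF0 = 11110000 → 4-byte char #5 = F0 96 88 AD.
Offset 13: leading byte 0xC3 = 11000011 → 2-byte char #6 = C3 80.
Offset 15: leading byte 0xEE = 11101110 → 3-byte char #7 = EE 98 B8.
Leading byte 0xEE = 11101110 matches 1110xxxx → 3-byte sequence.
Byte 1: 0xEE = 11101110, payload 1110 (4 bits).
Byte 2: 0x98 = 10011000 (10xxxxxx ✓), payload 011000.
Byte 3: 0xB8 = 10111000 (10xxxxxx ✓), payload 111000.
Concatenate: 1110011000111000 = 0xE638 (16 bits → U+E638).

U+E638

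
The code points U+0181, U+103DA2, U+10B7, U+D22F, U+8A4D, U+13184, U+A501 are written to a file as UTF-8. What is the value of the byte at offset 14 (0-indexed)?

0x8D

U+0181 → 2-byte form C6 81 at offsets 0–1.
U+103DA2 → 4-byte form F4 83 B6 A2 at offsets 2–5.
U+10B7 → 3-byte form E1 82 B7 at offsets 6–8.
U+D22F → 3-byte form ED 88 AF at offsets 9–11.
U+8A4D → 3-byte form E8 A9 8D at offsets 12–14.
Offset 14 falls in char 5's range; it's byte 3 of E8 A9 8D = 0x8D.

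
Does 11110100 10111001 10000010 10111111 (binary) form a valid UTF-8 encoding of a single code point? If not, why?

Leading byte 0xF4 = 11110100 → 4-byte form.
Payload = 0x1390BF, which exceeds U+10FFFF, the maximum Unicode code point. (Leading bytes F5–FF, or F4 followed by ≥ 0x90, are invalid.)

invalid (encodes a value above U+10FFFF)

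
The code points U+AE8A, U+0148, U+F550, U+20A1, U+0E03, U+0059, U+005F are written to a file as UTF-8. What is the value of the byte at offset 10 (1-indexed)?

1-indexed offset 10 is 0-indexed offset 9.
U+AE8A → 3-byte form EA BA 8A at offsets 0–2.
U+0148 → 2-byte form C5 88 at offsets 3–4.
U+F550 → 3-byte form EF 95 90 at offsets 5–7.
U+20A1 → 3-byte form E2 82 A1 at offsets 8–10.
Offset 9 falls in char 4's range; it's byte 2 of E2 82 A1 = 0x82.

0x82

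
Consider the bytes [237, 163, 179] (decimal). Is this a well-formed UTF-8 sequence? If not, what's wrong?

invalid (encodes a surrogate (U+D800–U+DFFF))

Structurally a 3-byte sequence; payload = 0xD8F3.
But 0xD8F3 is in U+D800–U+DFFF, the surrogate range. Surrogates are not Unicode scalar values and are forbidden in UTF-8.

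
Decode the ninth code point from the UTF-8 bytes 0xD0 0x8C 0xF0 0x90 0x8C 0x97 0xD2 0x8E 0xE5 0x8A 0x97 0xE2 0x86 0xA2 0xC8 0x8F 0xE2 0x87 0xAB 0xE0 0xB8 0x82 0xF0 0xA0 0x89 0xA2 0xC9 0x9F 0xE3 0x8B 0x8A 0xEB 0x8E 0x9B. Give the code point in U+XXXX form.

U+20262

Offset 0: leading byte 0xD0 = 11010000 → 2-byte char #1 = D0 8C.
Offset 2: leading byte 0xF0 = 11110000 → 4-byte char #2 = F0 90 8C 97.
Offset 6: leading byte 0xD2 = 11010010 → 2-byte char #3 = D2 8E.
Offset 8: leading byte 0xE5 = 11100101 → 3-byte char #4 = E5 8A 97.
Offset 11: leading byte 0xE2 = 11100010 → 3-byte char #5 = E2 86 A2.
Offset 14: leading byte 0xC8 = 11001000 → 2-byte char #6 = C8 8F.
Offset 16: leading byte 0xE2 = 11100010 → 3-byte char #7 = E2 87 AB.
Offset 19: leading byte 0xE0 = 11100000 → 3-byte char #8 = E0 B8 82.
Offset 22: leading byte 0xF0 = 11110000 → 4-byte char #9 = F0 A0 89 A2.
Leading byte 0xF0 = 11110000 matches 11110xxx → 4-byte sequence.
Byte 1: 0xF0 = 11110000, payload 000 (3 bits).
Byte 2: 0xA0 = 10100000 (10xxxxxx ✓), payload 100000.
Byte 3: 0x89 = 10001001 (10xxxxxx ✓), payload 001001.
Byte 4: 0xA2 = 10100010 (10xxxxxx ✓), payload 100010.
Concatenate: 000100000001001100010 = 0x20262 (21 bits → U+20262).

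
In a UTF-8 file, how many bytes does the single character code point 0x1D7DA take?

4

U+1D7DA = 0x1D7DA. UTF-8 uses 1 byte below 0x80, 2 below 0x800, 3 below 0x10000, 4 up to 0x10FFFF. 0x1D7DA is in U+10000–U+10FFFF → 4 bytes.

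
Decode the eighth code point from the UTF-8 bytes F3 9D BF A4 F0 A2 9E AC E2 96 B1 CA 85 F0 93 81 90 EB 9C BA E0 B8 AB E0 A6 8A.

U+098A

Offset 0: leading byte 0xF3 = 11110011 → 4-byte char #1 = F3 9D BF A4.
Offset 4: leading byte 0xF0 = 11110000 → 4-byte char #2 = F0 A2 9E AC.
Offset 8: leading byte 0xE2 = 11100010 → 3-byte char #3 = E2 96 B1.
Offset 11: leading byte 0xCA = 11001010 → 2-byte char #4 = CA 85.
Offset 13: leading byte 0xF0 = 11110000 → 4-byte char #5 = F0 93 81 90.
Offset 17: leading byte 0xEB = 11101011 → 3-byte char #6 = EB 9C BA.
Offset 20: leading byte 0xE0 = 11100000 → 3-byte char #7 = E0 B8 AB.
Offset 23: leading byte 0xE0 = 11100000 → 3-byte char #8 = E0 A6 8A.
Leading byte 0xE0 = 11100000 matches 1110xxxx → 3-byte sequence.
Byte 1: 0xE0 = 11100000, payload 0000 (4 bits).
Byte 2: 0xA6 = 10100110 (10xxxxxx ✓), payload 100110.
Byte 3: 0x8A = 10001010 (10xxxxxx ✓), payload 001010.
Concatenate: 0000100110001010 = 0x98A (16 bits → U+098A).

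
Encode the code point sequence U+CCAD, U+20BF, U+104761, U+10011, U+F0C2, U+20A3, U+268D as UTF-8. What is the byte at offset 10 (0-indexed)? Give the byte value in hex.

U+CCAD → 3-byte form EC B2 AD at offsets 0–2.
U+20BF → 3-byte form E2 82 BF at offsets 3–5.
U+104761 → 4-byte form F4 84 9D A1 at offsets 6–9.
U+10011 → 4-byte form F0 90 80 91 at offsets 10–13.
Offset 10 falls in char 4's range; it's byte 1 of F0 90 80 91 = 0xF0.

0xF0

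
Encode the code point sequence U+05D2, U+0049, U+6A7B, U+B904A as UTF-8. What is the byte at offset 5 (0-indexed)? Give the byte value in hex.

0xBB

U+05D2 → 2-byte form D7 92 at offsets 0–1.
U+0049 → 1-byte form 49 at offsets 2–2.
U+6A7B → 3-byte form E6 A9 BB at offsets 3–5.
Offset 5 falls in char 3's range; it's byte 3 of E6 A9 BB = 0xBB.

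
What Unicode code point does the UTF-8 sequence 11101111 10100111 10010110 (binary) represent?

U+F9D6

Leading byte 0xEF = 11101111 matches 1110xxxx → 3-byte sequence.
Byte 1: 0xEF = 11101111, payload 1111 (4 bits).
Byte 2: 0xA7 = 10100111 (10xxxxxx ✓), payload 100111.
Byte 3: 0x96 = 10010110 (10xxxxxx ✓), payload 010110.
Concatenate: 1111100111010110 = 0xF9D6 (16 bits → U+F9D6).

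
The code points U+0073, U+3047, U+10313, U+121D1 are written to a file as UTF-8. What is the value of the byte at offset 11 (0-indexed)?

U+0073 → 1-byte form 73 at offsets 0–0.
U+3047 → 3-byte form E3 81 87 at offsets 1–3.
U+10313 → 4-byte form F0 90 8C 93 at offsets 4–7.
U+121D1 → 4-byte form F0 92 87 91 at offsets 8–11.
Offset 11 falls in char 4's range; it's byte 4 of F0 92 87 91 = 0x91.

0x91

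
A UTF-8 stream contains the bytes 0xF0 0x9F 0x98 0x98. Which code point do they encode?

Leading byte 0xF0 = 11110000 matches 11110xxx → 4-byte sequence.
Byte 1: 0xF0 = 11110000, payload 000 (3 bits).
Byte 2: 0x9F = 10011111 (10xxxxxx ✓), payload 011111.
Byte 3: 0x98 = 10011000 (10xxxxxx ✓), payload 011000.
Byte 4: 0x98 = 10011000 (10xxxxxx ✓), payload 011000.
Concatenate: 000011111011000011000 = 0x1F618 (21 bits → U+1F618).

U+1F618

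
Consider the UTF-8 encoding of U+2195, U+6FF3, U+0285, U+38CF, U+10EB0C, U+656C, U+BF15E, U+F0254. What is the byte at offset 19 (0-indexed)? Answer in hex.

U+2195 → 3-byte form E2 86 95 at offsets 0–2.
U+6FF3 → 3-byte form E6 BF B3 at offsets 3–5.
U+0285 → 2-byte form CA 85 at offsets 6–7.
U+38CF → 3-byte form E3 A3 8F at offsets 8–10.
U+10EB0C → 4-byte form F4 8E AC 8C at offsets 11–14.
U+656C → 3-byte form E6 95 AC at offsets 15–17.
U+BF15E → 4-byte form F2 BF 85 9E at offsets 18–21.
Offset 19 falls in char 7's range; it's byte 2 of F2 BF 85 9E = 0xBF.

0xBF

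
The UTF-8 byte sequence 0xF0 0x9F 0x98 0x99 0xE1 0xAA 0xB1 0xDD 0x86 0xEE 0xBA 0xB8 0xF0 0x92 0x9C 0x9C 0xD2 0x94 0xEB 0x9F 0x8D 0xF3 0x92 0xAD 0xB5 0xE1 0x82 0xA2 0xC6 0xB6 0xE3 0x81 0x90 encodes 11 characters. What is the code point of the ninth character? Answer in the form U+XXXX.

Offset 0: leading byte 0xF0 = 11110000 → 4-byte char #1 = F0 9F 98 99.
Offset 4: leading byte 0xE1 = 11100001 → 3-byte char #2 = E1 AA B1.
Offset 7: leading byte 0xDD = 11011101 → 2-byte char #3 = DD 86.
Offset 9: leading byte 0xEE = 11101110 → 3-byte char #4 = EE BA B8.
Offset 12: leading byte 0xF0 = 11110000 → 4-byte char #5 = F0 92 9C 9C.
Offset 16: leading byte 0xD2 = 11010010 → 2-byte char #6 = D2 94.
Offset 18: leading byte 0xEB = 11101011 → 3-byte char #7 = EB 9F 8D.
Offset 21: leading byte 0xF3 = 11110011 → 4-byte char #8 = F3 92 AD B5.
Offset 25: leading byte 0xE1 = 11100001 → 3-byte char #9 = E1 82 A2.
Leading byte 0xE1 = 11100001 matches 1110xxxx → 3-byte sequence.
Byte 1: 0xE1 = 11100001, payload 0001 (4 bits).
Byte 2: 0x82 = 10000010 (10xxxxxx ✓), payload 000010.
Byte 3: 0xA2 = 10100010 (10xxxxxx ✓), payload 100010.
Concatenate: 0001000010100010 = 0x10A2 (16 bits → U+10A2).

U+10A2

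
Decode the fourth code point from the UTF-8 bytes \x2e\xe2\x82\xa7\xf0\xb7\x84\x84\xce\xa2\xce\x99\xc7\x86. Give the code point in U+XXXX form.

Offset 0: leading byte 0x2E = 00101110 → 1-byte char #1 = 2E.
Offset 1: leading byte 0xE2 = 11100010 → 3-byte char #2 = E2 82 A7.
Offset 4: leading byte 0xF0 = 11110000 → 4-byte char #3 = F0 B7 84 84.
Offset 8: leading byte 0xCE = 11001110 → 2-byte char #4 = CE A2.
Leading byte 0xCE = 11001110 matches 110xxxxx → 2-byte sequence.
Byte 1: 0xCE = 11001110, payload 01110 (5 bits).
Byte 2: 0xA2 = 10100010 (10xxxxxx ✓), payload 100010.
Concatenate: 01110100010 = 0x3A2 (11 bits → U+03A2).

U+03A2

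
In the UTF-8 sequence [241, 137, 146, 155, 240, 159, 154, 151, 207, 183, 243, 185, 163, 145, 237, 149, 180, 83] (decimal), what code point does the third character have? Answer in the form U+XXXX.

U+03F7

Offset 0: leading byte 0xF1 = 11110001 → 4-byte char #1 = F1 89 92 9B.
Offset 4: leading byte 0xF0 = 11110000 → 4-byte char #2 = F0 9F 9A 97.
Offset 8: leading byte 0xCF = 11001111 → 2-byte char #3 = CF B7.
Leading byte 0xCF = 11001111 matches 110xxxxx → 2-byte sequence.
Byte 1: 0xCF = 11001111, payload 01111 (5 bits).
Byte 2: 0xB7 = 10110111 (10xxxxxx ✓), payload 110111.
Concatenate: 01111110111 = 0x3F7 (11 bits → U+03F7).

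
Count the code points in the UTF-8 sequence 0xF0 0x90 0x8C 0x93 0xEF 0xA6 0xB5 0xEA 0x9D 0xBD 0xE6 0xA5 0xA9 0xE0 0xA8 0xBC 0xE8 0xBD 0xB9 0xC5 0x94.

7

Byte at offset 0: 0xF0 = 11110000 → 4-byte char (#1). Advance 4.
Byte at offset 4: 0xEF = 11101111 → 3-byte char (#2). Advance 3.
Byte at offset 7: 0xEA = 11101010 → 3-byte char (#3). Advance 3.
Byte at offset 10: 0xE6 = 11100110 → 3-byte char (#4). Advance 3.
Byte at offset 13: 0xE0 = 11100000 → 3-byte char (#5). Advance 3.
Byte at offset 16: 0xE8 = 11101000 → 3-byte char (#6). Advance 3.
Byte at offset 19: 0xC5 = 11000101 → 2-byte char (#7). Advance 2.
Reached end at offset 21 after 7 code points.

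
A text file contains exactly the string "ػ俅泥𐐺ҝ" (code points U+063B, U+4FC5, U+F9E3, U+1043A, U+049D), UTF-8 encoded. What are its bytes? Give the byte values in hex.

D8 BB E4 BF 85 EF A7 A3 F0 90 90 BA D2 9D

U+063B: 2-byte form → D8 BB.
U+4FC5: 3-byte form → E4 BF 85.
U+F9E3: 3-byte form → EF A7 A3.
U+1043A: 4-byte form → F0 90 90 BA.
U+049D: 2-byte form → D2 9D.
Concatenated (14 bytes): D8 BB E4 BF 85 EF A7 A3 F0 90 90 BA D2 9D.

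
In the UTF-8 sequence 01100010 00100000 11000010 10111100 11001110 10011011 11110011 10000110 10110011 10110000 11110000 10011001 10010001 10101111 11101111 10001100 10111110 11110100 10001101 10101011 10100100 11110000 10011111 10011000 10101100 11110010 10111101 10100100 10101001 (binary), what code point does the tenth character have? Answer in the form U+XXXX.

U+BD929

Offset 0: leading byte 0x62 = 01100010 → 1-byte char #1 = 62.
Offset 1: leading byte 0x20 = 00100000 → 1-byte char #2 = 20.
Offset 2: leading byte 0xC2 = 11000010 → 2-byte char #3 = C2 BC.
Offset 4: leading byte 0xCE = 11001110 → 2-byte char #4 = CE 9B.
Offset 6: leading byte 0xF3 = 11110011 → 4-byte char #5 = F3 86 B3 B0.
Offset 10: leading byte 0xF0 = 11110000 → 4-byte char #6 = F0 99 91 AF.
Offset 14: leading byte 0xEF = 11101111 → 3-byte char #7 = EF 8C BE.
Offset 17: leading byte 0xF4 = 11110100 → 4-byte char #8 = F4 8D AB A4.
Offset 21: leading byte 0xF0 = 11110000 → 4-byte char #9 = F0 9F 98 AC.
Offset 25: leading byte 0xF2 = 11110010 → 4-byte char #10 = F2 BD A4 A9.
Leading byte 0xF2 = 11110010 matches 11110xxx → 4-byte sequence.
Byte 1: 0xF2 = 11110010, payload 010 (3 bits).
Byte 2: 0xBD = 10111101 (10xxxxxx ✓), payload 111101.
Byte 3: 0xA4 = 10100100 (10xxxxxx ✓), payload 100100.
Byte 4: 0xA9 = 10101001 (10xxxxxx ✓), payload 101001.
Concatenate: 010111101100100101001 = 0xBD929 (21 bits → U+BD929).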